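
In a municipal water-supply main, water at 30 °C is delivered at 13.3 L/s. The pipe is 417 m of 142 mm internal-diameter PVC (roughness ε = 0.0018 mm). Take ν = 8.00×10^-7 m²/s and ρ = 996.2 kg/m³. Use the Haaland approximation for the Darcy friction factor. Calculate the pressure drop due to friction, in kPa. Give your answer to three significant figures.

Δp ≈ 17.0 kPa

V = 4Q/(πD²) = 4·0.0133/(π·0.142²) = 0.8398 m/s
Re = VD/ν = 0.8398·0.142/8.00×10^-7 = 1.49×10^5 → turbulent
ε/D = 0.0018/142 = 1.27×10^-5
Haaland: f = 0.01649
h_f = f(L/D)V²/(2g) = 0.01649·(417/0.142)·0.8398²/(2·9.81) = 1.741 m
Δp = ρg·h_f = 996.2·9.81·1.741 = 17.01 kPa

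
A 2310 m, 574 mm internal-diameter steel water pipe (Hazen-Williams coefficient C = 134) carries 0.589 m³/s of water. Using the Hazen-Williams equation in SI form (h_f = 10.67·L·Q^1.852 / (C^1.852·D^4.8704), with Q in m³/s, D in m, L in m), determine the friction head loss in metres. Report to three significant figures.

h_f ≈ 15.9 m

h_f = 10.67·2310·0.589^1.852 / (134^1.852·0.574^4.8704) = 15.88 m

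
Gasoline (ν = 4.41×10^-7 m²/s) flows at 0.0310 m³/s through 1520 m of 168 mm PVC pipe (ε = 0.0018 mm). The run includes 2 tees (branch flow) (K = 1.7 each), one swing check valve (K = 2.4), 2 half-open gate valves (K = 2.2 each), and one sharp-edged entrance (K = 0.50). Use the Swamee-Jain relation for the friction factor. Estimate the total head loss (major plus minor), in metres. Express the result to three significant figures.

H_L ≈ 12.9 m

V = 4Q/(πD²) = 1.398 m/s; V²/2g = 0.09968 m
Re = 5.33×10^5, ε/D = 1.07×10^-5 → f = 0.01312 (Swamee-Jain)
Major: h_f = f(L/D)·V²/2g = 0.01312·9048·0.09968 = 11.83 m
Minor: ΣK = 10.7; h_m = ΣK·V²/2g = 1.067 m
Total H_L = 11.83 + 1.067 = 12.90 m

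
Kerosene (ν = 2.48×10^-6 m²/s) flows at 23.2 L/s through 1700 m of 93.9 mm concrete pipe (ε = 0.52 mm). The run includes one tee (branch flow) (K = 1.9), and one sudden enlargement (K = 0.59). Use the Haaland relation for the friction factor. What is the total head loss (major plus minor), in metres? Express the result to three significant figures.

H_L ≈ 333 m

V = 4Q/(πD²) = 3.350 m/s; V²/2g = 0.5721 m
Re = 1.27×10^5, ε/D = 0.00554 → f = 0.03202 (Haaland)
Major: h_f = f(L/D)·V²/2g = 0.03202·18104·0.5721 = 331.7 m
Minor: ΣK = 2.49; h_m = ΣK·V²/2g = 1.424 m
Total H_L = 331.7 + 1.424 = 333.1 m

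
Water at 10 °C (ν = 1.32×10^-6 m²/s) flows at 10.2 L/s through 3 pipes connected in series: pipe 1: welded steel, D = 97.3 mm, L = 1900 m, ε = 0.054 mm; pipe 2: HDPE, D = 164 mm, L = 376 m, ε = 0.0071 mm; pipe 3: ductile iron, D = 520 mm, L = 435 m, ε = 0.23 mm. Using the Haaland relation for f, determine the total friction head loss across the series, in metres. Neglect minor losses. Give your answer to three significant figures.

Pipe 1: V = 1.372 m/s, Re = 1.01×10^5, ε/D = 5.55×10^-4, f = 0.02027, h_1 = f(L/D)V²/2g = 37.96 m
Pipe 2: V = 0.4829 m/s, Re = 6.00×10^4, ε/D = 4.33×10^-5, f = 0.02002, h_2 = f(L/D)V²/2g = 0.5454 m
Pipe 3: V = 0.04803 m/s, Re = 1.89×10^4, ε/D = 4.42×10^-4, f = 0.02688, h_3 = f(L/D)V²/2g = 0.002644 m
Series → Q common, losses add: H = Σh = 38.50 m

H ≈ 38.5 m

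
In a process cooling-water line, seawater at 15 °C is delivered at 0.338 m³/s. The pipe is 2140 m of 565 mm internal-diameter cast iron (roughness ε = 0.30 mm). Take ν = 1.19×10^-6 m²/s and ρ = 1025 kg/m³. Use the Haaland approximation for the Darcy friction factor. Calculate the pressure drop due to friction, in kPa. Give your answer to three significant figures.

Δp ≈ 62.1 kPa

V = 4Q/(πD²) = 4·0.338/(π·0.565²) = 1.348 m/s
Re = VD/ν = 1.348·0.565/1.19×10^-6 = 6.40×10^5 → turbulent
ε/D = 0.30/565 = 5.31×10^-4
Haaland: f = 0.01760
h_f = f(L/D)V²/(2g) = 0.01760·(2140/0.565)·1.348²/(2·9.81) = 6.177 m
Δp = ρg·h_f = 1025·9.81·6.177 = 62.11 kPa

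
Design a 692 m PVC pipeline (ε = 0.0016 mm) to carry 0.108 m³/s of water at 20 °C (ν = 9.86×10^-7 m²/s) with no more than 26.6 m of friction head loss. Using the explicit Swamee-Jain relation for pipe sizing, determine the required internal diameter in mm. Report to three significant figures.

Swamee-Jain (Type III): D = 0.66·[ε^1.25·(LQ²/(gh_f))^4.75 + ν·Q^9.4·(L/(gh_f))^5.2]^0.04
LQ²/(gh_f) = 0.03093; L/(gh_f) = 2.652
Term 1 = ε^1.25·(…)^4.75 = 3.84×10^-15; Term 2 = ν·Q^9.4·(…)^5.2 = 1.29×10^-13
D = 0.66·(3.84×10^-15 + 1.29×10^-13)^0.04 = 0.2016 m = 202 mm
Check: V = 3.38 m/s, Re = 6.92×10^5, f = 0.01252, h_f = 25.1 m ≈ 26.6 m ✓

D ≈ 202 mm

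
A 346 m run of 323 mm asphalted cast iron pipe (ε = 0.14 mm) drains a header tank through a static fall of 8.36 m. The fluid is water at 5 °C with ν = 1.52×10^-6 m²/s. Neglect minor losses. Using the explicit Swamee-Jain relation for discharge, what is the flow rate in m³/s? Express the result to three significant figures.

Q ≈ 0.246 m³/s

Swamee-Jain (Type II): Q = -0.965·√(gD⁵h_f/L)·ln[ε/(3.7D) + √(3.17ν²L/(gD³h_f))]
√(gD⁵h_f/L) = √(9.81·0.323⁵·8.36/346) = 0.02887
ε/(3.7D) = 1.17×10^-4; √(3.17ν²L/(gD³h_f)) = 3.03×10^-5
Q = -0.965·0.02887·ln(1.474×10^-4) = 0.2458 m³/s
Check: V = 3.00 m/s, Re = 6.37×10^5, f = 0.01713, h_f = 8.42 m ≈ 8.36 m ✓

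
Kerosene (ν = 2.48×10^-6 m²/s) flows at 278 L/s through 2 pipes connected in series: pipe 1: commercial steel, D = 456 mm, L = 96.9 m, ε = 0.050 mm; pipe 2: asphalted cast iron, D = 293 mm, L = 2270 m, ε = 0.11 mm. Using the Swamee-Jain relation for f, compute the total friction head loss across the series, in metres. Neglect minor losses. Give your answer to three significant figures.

H ≈ 114 m

Pipe 1: V = 1.702 m/s, Re = 3.13×10^5, ε/D = 1.10×10^-4, f = 0.01544, h_1 = f(L/D)V²/2g = 0.4846 m
Pipe 2: V = 4.123 m/s, Re = 4.87×10^5, ε/D = 3.75×10^-4, f = 0.01697, h_2 = f(L/D)V²/2g = 113.9 m
Series → Q common, losses add: H = Σh = 114.4 m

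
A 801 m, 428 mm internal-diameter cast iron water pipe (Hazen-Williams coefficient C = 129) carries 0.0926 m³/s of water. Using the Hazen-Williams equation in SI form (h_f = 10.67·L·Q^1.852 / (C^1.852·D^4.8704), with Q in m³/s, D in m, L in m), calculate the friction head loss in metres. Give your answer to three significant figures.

h_f ≈ 0.802 m

h_f = 10.67·801·0.0926^1.852 / (129^1.852·0.428^4.8704) = 0.8020 m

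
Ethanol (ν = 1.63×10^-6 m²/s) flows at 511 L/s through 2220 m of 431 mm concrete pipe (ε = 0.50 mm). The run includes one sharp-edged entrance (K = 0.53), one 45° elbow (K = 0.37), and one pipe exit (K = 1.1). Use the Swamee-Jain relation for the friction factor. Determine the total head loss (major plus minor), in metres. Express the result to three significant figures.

V = 4Q/(πD²) = 3.502 m/s; V²/2g = 0.6253 m
Re = 9.26×10^5, ε/D = 0.00116 → f = 0.02075 (Swamee-Jain)
Major: h_f = f(L/D)·V²/2g = 0.02075·5151·0.6253 = 66.83 m
Minor: ΣK = 2.00; h_m = ΣK·V²/2g = 1.251 m
Total H_L = 66.83 + 1.251 = 68.08 m

H_L ≈ 68.1 m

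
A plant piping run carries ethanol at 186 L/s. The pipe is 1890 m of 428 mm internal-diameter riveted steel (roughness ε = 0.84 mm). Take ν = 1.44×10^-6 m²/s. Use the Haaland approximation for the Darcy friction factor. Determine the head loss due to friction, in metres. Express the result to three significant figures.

h_f ≈ 8.94 m

V = 4Q/(πD²) = 4·0.186/(π·0.428²) = 1.293 m/s
Re = VD/ν = 1.293·0.428/1.44×10^-6 = 3.84×10^5 → turbulent
ε/D = 0.84/428 = 0.00196
Haaland: f = 0.02377
h_f = f(L/D)V²/(2g) = 0.02377·(1890/0.428)·1.293²/(2·9.81) = 8.943 m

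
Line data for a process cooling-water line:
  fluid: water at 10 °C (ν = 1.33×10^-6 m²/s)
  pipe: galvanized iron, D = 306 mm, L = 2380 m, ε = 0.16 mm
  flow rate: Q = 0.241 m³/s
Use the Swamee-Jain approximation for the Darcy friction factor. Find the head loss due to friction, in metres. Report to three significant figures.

h_f ≈ 75.0 m

V = 4Q/(πD²) = 4·0.241/(π·0.306²) = 3.277 m/s
Re = VD/ν = 3.277·0.306/1.33×10^-6 = 7.54×10^5 → turbulent
ε/D = 0.16/306 = 5.23×10^-4
Swamee-Jain: f = 0.01761
h_f = f(L/D)V²/(2g) = 0.01761·(2380/0.306)·3.277²/(2·9.81) = 74.98 m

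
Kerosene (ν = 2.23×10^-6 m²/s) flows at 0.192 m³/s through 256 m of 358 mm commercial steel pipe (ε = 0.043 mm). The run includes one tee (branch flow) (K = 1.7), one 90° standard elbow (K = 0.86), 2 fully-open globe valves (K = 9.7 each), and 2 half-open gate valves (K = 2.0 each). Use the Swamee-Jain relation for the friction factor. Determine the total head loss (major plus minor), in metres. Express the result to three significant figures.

V = 4Q/(πD²) = 1.907 m/s; V²/2g = 0.1854 m
Re = 3.06×10^5, ε/D = 1.20×10^-4 → f = 0.01558 (Swamee-Jain)
Major: h_f = f(L/D)·V²/2g = 0.01558·715.1·0.1854 = 2.066 m
Minor: ΣK = 26.0; h_m = ΣK·V²/2g = 4.814 m
Total H_L = 2.066 + 4.814 = 6.880 m

H_L ≈ 6.88 m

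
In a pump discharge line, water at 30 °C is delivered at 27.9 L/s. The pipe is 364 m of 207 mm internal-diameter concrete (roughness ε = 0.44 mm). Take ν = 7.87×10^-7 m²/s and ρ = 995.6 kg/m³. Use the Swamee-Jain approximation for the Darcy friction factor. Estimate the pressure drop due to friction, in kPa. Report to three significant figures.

Δp ≈ 14.9 kPa

V = 4Q/(πD²) = 4·0.0279/(π·0.207²) = 0.8290 m/s
Re = VD/ν = 0.8290·0.207/7.87×10^-7 = 2.18×10^5 → turbulent
ε/D = 0.44/207 = 0.00213
Swamee-Jain: f = 0.02476
h_f = f(L/D)V²/(2g) = 0.02476·(364/0.207)·0.8290²/(2·9.81) = 1.525 m
Δp = ρg·h_f = 995.6·9.81·1.525 = 14.90 kPa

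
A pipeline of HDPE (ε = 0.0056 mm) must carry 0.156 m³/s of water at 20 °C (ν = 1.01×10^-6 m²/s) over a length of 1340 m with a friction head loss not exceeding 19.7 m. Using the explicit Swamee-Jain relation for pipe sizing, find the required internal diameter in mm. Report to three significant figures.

Swamee-Jain (Type III): D = 0.66·[ε^1.25·(LQ²/(gh_f))^4.75 + ν·Q^9.4·(L/(gh_f))^5.2]^0.04
LQ²/(gh_f) = 0.1687; L/(gh_f) = 6.934
Term 1 = ε^1.25·(…)^4.75 = 5.81×10^-11; Term 2 = ν·Q^9.4·(…)^5.2 = 6.20×10^-10
D = 0.66·(5.81×10^-11 + 6.20×10^-10)^0.04 = 0.2837 m = 284 mm
Check: V = 2.47 m/s, Re = 6.93×10^5, f = 0.01274, h_f = 18.7 m ≈ 19.7 m ✓

D ≈ 284 mm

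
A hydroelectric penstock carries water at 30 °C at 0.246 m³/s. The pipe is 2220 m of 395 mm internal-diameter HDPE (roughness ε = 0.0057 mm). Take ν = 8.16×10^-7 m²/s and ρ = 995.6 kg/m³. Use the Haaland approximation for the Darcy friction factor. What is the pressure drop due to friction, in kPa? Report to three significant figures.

Δp ≈ 134 kPa

V = 4Q/(πD²) = 4·0.246/(π·0.395²) = 2.007 m/s
Re = VD/ν = 2.007·0.395/8.16×10^-7 = 9.72×10^5 → turbulent
ε/D = 0.0057/395 = 1.44×10^-5
Haaland: f = 0.01190
h_f = f(L/D)V²/(2g) = 0.01190·(2220/0.395)·2.007²/(2·9.81) = 13.74 m
Δp = ρg·h_f = 995.6·9.81·13.74 = 134.2 kPa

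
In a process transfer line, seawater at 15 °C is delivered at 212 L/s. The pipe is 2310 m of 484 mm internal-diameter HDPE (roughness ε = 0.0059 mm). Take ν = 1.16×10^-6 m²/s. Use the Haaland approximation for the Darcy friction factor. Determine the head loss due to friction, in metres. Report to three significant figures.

h_f ≈ 4.29 m

V = 4Q/(πD²) = 4·0.212/(π·0.484²) = 1.152 m/s
Re = VD/ν = 1.152·0.484/1.16×10^-6 = 4.81×10^5 → turbulent
ε/D = 0.0059/484 = 1.22×10^-5
Haaland: f = 0.01329
h_f = f(L/D)V²/(2g) = 0.01329·(2310/0.484)·1.152²/(2·9.81) = 4.293 m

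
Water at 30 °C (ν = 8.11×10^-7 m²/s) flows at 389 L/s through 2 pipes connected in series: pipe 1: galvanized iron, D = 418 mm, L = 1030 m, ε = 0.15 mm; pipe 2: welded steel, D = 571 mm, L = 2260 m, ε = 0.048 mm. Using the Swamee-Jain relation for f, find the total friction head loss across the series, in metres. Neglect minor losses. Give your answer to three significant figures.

H ≈ 22.3 m

Pipe 1: V = 2.835 m/s, Re = 1.46×10^6, ε/D = 3.59×10^-4, f = 0.01606, h_1 = f(L/D)V²/2g = 16.20 m
Pipe 2: V = 1.519 m/s, Re = 1.07×10^6, ε/D = 8.41×10^-5, f = 0.01319, h_2 = f(L/D)V²/2g = 6.138 m
Series → Q common, losses add: H = Σh = 22.34 m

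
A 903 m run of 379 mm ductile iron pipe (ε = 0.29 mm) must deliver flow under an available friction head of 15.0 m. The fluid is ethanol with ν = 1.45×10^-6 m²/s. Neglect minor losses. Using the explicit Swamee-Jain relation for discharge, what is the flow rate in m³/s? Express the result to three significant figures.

Q ≈ 0.288 m³/s

Swamee-Jain (Type II): Q = -0.965·√(gD⁵h_f/L)·ln[ε/(3.7D) + √(3.17ν²L/(gD³h_f))]
√(gD⁵h_f/L) = √(9.81·0.379⁵·15.0/903) = 0.03570
ε/(3.7D) = 2.07×10^-4; √(3.17ν²L/(gD³h_f)) = 2.74×10^-5
Q = -0.965·0.03570·ln(2.342×10^-4) = 0.2880 m³/s
Check: V = 2.55 m/s, Re = 6.67×10^5, f = 0.01907, h_f = 15.1 m ≈ 15.0 m ✓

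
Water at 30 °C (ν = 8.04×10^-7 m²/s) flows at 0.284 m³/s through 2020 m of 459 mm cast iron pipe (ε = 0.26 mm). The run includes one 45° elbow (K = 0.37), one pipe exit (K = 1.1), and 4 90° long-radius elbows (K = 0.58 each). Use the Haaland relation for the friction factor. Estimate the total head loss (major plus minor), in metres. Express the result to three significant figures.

V = 4Q/(πD²) = 1.716 m/s; V²/2g = 0.1501 m
Re = 9.80×10^5, ε/D = 5.66×10^-4 → f = 0.01762 (Haaland)
Major: h_f = f(L/D)·V²/2g = 0.01762·4401·0.1501 = 11.64 m
Minor: ΣK = 3.79; h_m = ΣK·V²/2g = 0.5690 m
Total H_L = 11.64 + 0.5690 = 12.21 m

H_L ≈ 12.2 m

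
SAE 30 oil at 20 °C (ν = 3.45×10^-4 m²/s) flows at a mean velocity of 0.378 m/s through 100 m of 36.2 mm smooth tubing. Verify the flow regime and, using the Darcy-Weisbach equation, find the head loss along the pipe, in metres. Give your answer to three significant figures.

h_f ≈ 32.5 m

Re = VD/ν = 0.378·0.03620/3.45×10^-4 = 39.7 → laminar (Re < 2300)
f = 64/Re = 1.614
h_f = f(L/D)V²/(2g) = 1.614·(100/0.03620)·0.378²/(2·9.81) = 32.46 m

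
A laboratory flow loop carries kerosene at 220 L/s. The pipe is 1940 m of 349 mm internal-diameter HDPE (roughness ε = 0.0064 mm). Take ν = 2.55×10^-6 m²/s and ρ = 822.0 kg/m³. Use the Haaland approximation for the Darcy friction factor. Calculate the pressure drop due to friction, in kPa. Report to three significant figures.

Δp ≈ 174 kPa

V = 4Q/(πD²) = 4·0.220/(π·0.349²) = 2.300 m/s
Re = VD/ν = 2.300·0.349/2.55×10^-6 = 3.15×10^5 → turbulent
ε/D = 0.0064/349 = 1.83×10^-5
Haaland: f = 0.01437
h_f = f(L/D)V²/(2g) = 0.01437·(1940/0.349)·2.300²/(2·9.81) = 21.53 m
Δp = ρg·h_f = 822.0·9.81·21.53 = 173.7 kPa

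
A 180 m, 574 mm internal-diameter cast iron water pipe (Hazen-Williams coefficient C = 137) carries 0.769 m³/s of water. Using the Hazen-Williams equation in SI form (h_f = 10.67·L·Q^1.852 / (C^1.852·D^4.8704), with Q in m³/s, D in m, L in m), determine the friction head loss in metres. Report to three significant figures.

h_f ≈ 1.95 m

h_f = 10.67·180·0.769^1.852 / (137^1.852·0.574^4.8704) = 1.946 m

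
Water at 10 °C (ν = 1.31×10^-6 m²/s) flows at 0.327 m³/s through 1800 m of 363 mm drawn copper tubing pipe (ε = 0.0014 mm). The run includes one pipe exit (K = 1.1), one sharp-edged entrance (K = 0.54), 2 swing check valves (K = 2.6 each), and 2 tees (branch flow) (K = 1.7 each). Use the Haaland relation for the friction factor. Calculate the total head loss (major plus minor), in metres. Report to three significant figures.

H_L ≈ 35.3 m

V = 4Q/(πD²) = 3.160 m/s; V²/2g = 0.5089 m
Re = 8.76×10^5, ε/D = 3.86×10^-6 → f = 0.01191 (Haaland)
Major: h_f = f(L/D)·V²/2g = 0.01191·4959·0.5089 = 30.05 m
Minor: ΣK = 10.2; h_m = ΣK·V²/2g = 5.211 m
Total H_L = 30.05 + 5.211 = 35.26 m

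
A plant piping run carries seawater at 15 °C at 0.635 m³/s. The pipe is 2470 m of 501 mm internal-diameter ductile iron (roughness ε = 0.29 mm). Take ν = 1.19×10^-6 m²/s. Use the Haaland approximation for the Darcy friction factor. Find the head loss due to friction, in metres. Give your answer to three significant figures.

V = 4Q/(πD²) = 4·0.635/(π·0.501²) = 3.221 m/s
Re = VD/ν = 3.221·0.501/1.19×10^-6 = 1.36×10^6 → turbulent
ε/D = 0.29/501 = 5.79×10^-4
Haaland: f = 0.01759
h_f = f(L/D)V²/(2g) = 0.01759·(2470/0.501)·3.221²/(2·9.81) = 45.86 m

h_f ≈ 45.9 m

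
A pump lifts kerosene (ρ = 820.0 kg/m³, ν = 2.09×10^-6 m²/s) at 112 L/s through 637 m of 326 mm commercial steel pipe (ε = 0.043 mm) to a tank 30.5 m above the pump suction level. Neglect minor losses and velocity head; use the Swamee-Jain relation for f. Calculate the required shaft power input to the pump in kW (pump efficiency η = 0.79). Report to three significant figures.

P_shaft ≈ 38.2 kW

V = 4Q/(πD²) = 1.342 m/s; Re = 2.09×10^5; ε/D = 1.32×10^-4; f = 0.01653
h_f = f(L/D)V²/2g = 2.963 m
Total head H = z + h_f = 30.5 + 2.963 = 33.46 m
P_hyd = ρgQH = 820.0·9.81·0.112·33.46 = 30.15 kW
P_shaft = P_hyd/η = 30.15/0.79 = 38.16 kW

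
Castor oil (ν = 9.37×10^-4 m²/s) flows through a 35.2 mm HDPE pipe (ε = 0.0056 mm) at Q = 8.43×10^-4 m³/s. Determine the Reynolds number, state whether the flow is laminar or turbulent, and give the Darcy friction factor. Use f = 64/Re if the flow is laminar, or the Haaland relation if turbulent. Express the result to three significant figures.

Re ≈ 32.5; laminar; f = 64/Re ≈ 1.97

V = 4Q/(πD²) = 0.8663 m/s
Re = VD/ν = 0.8663·0.0352/9.37×10^-4 = 32.5
Re < 2300 → laminar → f = 64/Re = 1.967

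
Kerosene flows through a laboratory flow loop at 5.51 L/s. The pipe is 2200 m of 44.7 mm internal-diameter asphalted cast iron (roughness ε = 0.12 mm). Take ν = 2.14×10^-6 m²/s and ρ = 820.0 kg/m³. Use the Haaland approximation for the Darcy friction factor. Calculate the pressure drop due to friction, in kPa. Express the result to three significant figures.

V = 4Q/(πD²) = 4·0.00551/(π·0.0447²) = 3.511 m/s
Re = VD/ν = 3.511·0.0447/2.14×10^-6 = 7.33×10^4 → turbulent
ε/D = 0.12/44.7 = 0.00268
Haaland: f = 0.02710
h_f = f(L/D)V²/(2g) = 0.02710·(2200/0.0447)·3.511²/(2·9.81) = 837.9 m
Δp = ρg·h_f = 820.0·9.81·837.9 = 6741 kPa

Δp ≈ 6740 kPa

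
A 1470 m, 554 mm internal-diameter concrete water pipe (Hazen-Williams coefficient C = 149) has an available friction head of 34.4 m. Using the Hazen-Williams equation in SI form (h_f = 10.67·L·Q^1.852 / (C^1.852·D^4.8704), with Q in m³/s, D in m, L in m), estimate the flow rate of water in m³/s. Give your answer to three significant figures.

Q ≈ 1.16 m³/s

Rearranging: Q = [h_f·C^1.852·D^4.8704 / (10.67·L)]^(1/1.852)
Q = [34.4·149^1.852·0.554^4.8704 / (10.67·1470)]^0.540 = 1.156 m³/s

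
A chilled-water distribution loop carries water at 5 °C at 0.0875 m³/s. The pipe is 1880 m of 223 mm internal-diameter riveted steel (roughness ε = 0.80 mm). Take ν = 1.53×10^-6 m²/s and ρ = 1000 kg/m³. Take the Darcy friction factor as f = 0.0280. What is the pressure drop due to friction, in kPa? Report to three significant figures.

Δp ≈ 592 kPa

V = 4Q/(πD²) = 4·0.0875/(π·0.223²) = 2.240 m/s
h_f = f(L/D)V²/(2g) = 0.02800·(1880/0.223)·2.240²/(2·9.81) = 60.38 m
Δp = ρg·h_f = 1000·9.81·60.38 = 592.4 kPa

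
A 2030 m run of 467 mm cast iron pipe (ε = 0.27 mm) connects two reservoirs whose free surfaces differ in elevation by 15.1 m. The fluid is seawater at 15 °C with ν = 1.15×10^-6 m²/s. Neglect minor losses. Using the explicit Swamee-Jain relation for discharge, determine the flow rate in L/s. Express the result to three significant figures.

Swamee-Jain (Type II): Q = -0.965·√(gD⁵h_f/L)·ln[ε/(3.7D) + √(3.17ν²L/(gD³h_f))]
√(gD⁵h_f/L) = √(9.81·0.467⁵·15.1/2030) = 0.04026
ε/(3.7D) = 1.56×10^-4; √(3.17ν²L/(gD³h_f)) = 2.38×10^-5
Q = -0.965·0.04026·ln(1.800×10^-4) = 0.3350 m³/s
Check: V = 1.96 m/s, Re = 7.94×10^5, f = 0.01793, h_f = 15.2 m ≈ 15.1 m ✓

Q ≈ 335 L/s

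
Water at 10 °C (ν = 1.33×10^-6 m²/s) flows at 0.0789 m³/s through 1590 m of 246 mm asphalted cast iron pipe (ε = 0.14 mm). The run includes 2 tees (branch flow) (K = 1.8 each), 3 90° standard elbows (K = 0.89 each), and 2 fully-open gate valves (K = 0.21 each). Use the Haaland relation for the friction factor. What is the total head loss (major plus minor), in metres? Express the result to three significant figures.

V = 4Q/(πD²) = 1.660 m/s; V²/2g = 0.1405 m
Re = 3.07×10^5, ε/D = 5.69×10^-4 → f = 0.01844 (Haaland)
Major: h_f = f(L/D)·V²/2g = 0.01844·6463·0.1405 = 16.74 m
Minor: ΣK = 6.69; h_m = ΣK·V²/2g = 0.9396 m
Total H_L = 16.74 + 0.9396 = 17.68 m

H_L ≈ 17.7 m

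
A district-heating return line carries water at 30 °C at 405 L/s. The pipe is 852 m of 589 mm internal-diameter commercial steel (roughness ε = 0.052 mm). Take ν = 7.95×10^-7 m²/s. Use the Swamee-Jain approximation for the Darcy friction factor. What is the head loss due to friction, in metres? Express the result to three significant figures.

V = 4Q/(πD²) = 4·0.405/(π·0.589²) = 1.486 m/s
Re = VD/ν = 1.486·0.589/7.95×10^-7 = 1.10×10^6 → turbulent
ε/D = 0.052/589 = 8.83×10^-5
Swamee-Jain: f = 0.01322
h_f = f(L/D)V²/(2g) = 0.01322·(852/0.589)·1.486²/(2·9.81) = 2.153 m

h_f ≈ 2.15 m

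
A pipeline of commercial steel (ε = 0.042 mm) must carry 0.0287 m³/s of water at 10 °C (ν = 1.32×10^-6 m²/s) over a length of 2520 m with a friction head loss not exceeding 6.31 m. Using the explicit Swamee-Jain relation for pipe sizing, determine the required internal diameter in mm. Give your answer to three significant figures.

Swamee-Jain (Type III): D = 0.66·[ε^1.25·(LQ²/(gh_f))^4.75 + ν·Q^9.4·(L/(gh_f))^5.2]^0.04
LQ²/(gh_f) = 0.03353; L/(gh_f) = 40.71
Term 1 = ε^1.25·(…)^4.75 = 3.35×10^-13; Term 2 = ν·Q^9.4·(…)^5.2 = 9.89×10^-13
D = 0.66·(3.35×10^-13 + 9.89×10^-13)^0.04 = 0.2210 m = 221 mm
Check: V = 0.748 m/s, Re = 1.25×10^5, f = 0.01826, h_f = 5.94 m ≈ 6.31 m ✓

D ≈ 221 mm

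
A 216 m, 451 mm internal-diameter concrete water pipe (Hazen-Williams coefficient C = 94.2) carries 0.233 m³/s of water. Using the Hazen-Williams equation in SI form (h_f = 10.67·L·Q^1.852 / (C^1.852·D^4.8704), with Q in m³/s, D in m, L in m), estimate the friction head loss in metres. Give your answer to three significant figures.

h_f ≈ 1.66 m

h_f = 10.67·216·0.233^1.852 / (94.2^1.852·0.451^4.8704) = 1.657 m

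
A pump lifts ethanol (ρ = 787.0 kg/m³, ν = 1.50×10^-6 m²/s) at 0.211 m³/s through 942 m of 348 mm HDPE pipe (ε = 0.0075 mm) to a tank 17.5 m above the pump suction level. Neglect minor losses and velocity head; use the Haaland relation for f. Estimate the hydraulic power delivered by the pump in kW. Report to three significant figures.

P_hyd ≈ 43.2 kW

V = 4Q/(πD²) = 2.218 m/s; Re = 5.15×10^5; ε/D = 2.16×10^-5; f = 0.01326
h_f = f(L/D)V²/2g = 9.000 m
Total head H = z + h_f = 17.5 + 9.000 = 26.50 m
P_hyd = ρgQH = 787.0·9.81·0.211·26.50 = 43.17 kW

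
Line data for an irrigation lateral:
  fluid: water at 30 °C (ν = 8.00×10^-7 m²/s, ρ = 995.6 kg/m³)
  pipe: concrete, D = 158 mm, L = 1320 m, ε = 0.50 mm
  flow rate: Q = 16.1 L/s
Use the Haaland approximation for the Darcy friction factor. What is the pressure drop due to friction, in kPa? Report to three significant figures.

Δp ≈ 76.6 kPa

V = 4Q/(πD²) = 4·0.0161/(π·0.158²) = 0.8211 m/s
Re = VD/ν = 0.8211·0.158/8.00×10^-7 = 1.62×10^5 → turbulent
ε/D = 0.50/158 = 0.00316
Haaland: f = 0.02733
h_f = f(L/D)V²/(2g) = 0.02733·(1320/0.158)·0.8211²/(2·9.81) = 7.846 m
Δp = ρg·h_f = 995.6·9.81·7.846 = 76.63 kPa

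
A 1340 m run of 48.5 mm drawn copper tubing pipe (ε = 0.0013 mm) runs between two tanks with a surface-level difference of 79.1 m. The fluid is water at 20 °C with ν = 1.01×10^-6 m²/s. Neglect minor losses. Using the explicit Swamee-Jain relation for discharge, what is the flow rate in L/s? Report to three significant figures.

Swamee-Jain (Type II): Q = -0.965·√(gD⁵h_f/L)·ln[ε/(3.7D) + √(3.17ν²L/(gD³h_f))]
√(gD⁵h_f/L) = √(9.81·0.0485⁵·79.1/1340) = 3.942×10^-4
ε/(3.7D) = 7.24×10^-6; √(3.17ν²L/(gD³h_f)) = 2.21×10^-4
Q = -0.965·3.942×10^-4·ln(2.285×10^-4) = 0.003189 m³/s
Check: V = 1.73 m/s, Re = 8.29×10^4, f = 0.01873, h_f = 78.6 m ≈ 79.1 m ✓

Q ≈ 3.19 L/s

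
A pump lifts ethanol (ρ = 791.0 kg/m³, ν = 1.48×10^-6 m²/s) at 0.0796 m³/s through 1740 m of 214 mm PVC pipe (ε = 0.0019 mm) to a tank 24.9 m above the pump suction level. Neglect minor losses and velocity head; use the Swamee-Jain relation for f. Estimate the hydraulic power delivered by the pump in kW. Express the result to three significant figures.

P_hyd ≈ 33.3 kW

V = 4Q/(πD²) = 2.213 m/s; Re = 3.20×10^5; ε/D = 8.88×10^-6; f = 0.01431
h_f = f(L/D)V²/2g = 29.05 m
Total head H = z + h_f = 24.9 + 29.05 = 53.95 m
P_hyd = ρgQH = 791.0·9.81·0.0796·53.95 = 33.32 kW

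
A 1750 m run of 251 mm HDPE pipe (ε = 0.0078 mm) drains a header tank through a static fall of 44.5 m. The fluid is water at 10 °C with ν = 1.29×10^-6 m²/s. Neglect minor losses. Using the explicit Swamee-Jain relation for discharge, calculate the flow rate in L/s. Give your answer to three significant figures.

Swamee-Jain (Type II): Q = -0.965·√(gD⁵h_f/L)·ln[ε/(3.7D) + √(3.17ν²L/(gD³h_f))]
√(gD⁵h_f/L) = √(9.81·0.251⁵·44.5/1750) = 0.01576
ε/(3.7D) = 8.40×10^-6; √(3.17ν²L/(gD³h_f)) = 3.66×10^-5
Q = -0.965·0.01576·ln(4.497×10^-5) = 0.1523 m³/s
Check: V = 3.08 m/s, Re = 5.99×10^5, f = 0.01321, h_f = 44.5 m ≈ 44.5 m ✓

Q ≈ 152 L/s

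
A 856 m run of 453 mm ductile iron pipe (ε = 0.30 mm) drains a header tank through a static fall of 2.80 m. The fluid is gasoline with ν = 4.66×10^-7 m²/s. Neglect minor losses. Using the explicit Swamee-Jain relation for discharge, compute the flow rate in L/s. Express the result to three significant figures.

Q ≈ 204 L/s

Swamee-Jain (Type II): Q = -0.965·√(gD⁵h_f/L)·ln[ε/(3.7D) + √(3.17ν²L/(gD³h_f))]
√(gD⁵h_f/L) = √(9.81·0.453⁵·2.80/856) = 0.02474
ε/(3.7D) = 1.79×10^-4; √(3.17ν²L/(gD³h_f)) = 1.52×10^-5
Q = -0.965·0.02474·ln(1.942×10^-4) = 0.2041 m³/s
Check: V = 1.27 m/s, Re = 1.23×10^6, f = 0.01823, h_f = 2.81 m ≈ 2.80 m ✓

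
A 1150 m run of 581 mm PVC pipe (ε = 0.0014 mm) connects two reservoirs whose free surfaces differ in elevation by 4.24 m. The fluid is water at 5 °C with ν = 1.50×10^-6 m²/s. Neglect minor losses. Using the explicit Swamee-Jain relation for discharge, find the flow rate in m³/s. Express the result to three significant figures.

Swamee-Jain (Type II): Q = -0.965·√(gD⁵h_f/L)·ln[ε/(3.7D) + √(3.17ν²L/(gD³h_f))]
√(gD⁵h_f/L) = √(9.81·0.581⁵·4.24/1150) = 0.04893
ε/(3.7D) = 6.51×10^-7; √(3.17ν²L/(gD³h_f)) = 3.17×10^-5
Q = -0.965·0.04893·ln(3.236×10^-5) = 0.4882 m³/s
Check: V = 1.84 m/s, Re = 7.13×10^5, f = 0.01235, h_f = 4.22 m ≈ 4.24 m ✓

Q ≈ 0.488 m³/s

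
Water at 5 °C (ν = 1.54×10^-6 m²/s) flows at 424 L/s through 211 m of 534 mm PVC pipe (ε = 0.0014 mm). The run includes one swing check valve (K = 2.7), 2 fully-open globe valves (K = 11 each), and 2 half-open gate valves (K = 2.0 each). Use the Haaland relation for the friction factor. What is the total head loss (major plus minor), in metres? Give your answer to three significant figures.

H_L ≈ 6.14 m

V = 4Q/(πD²) = 1.893 m/s; V²/2g = 0.1827 m
Re = 6.56×10^5, ε/D = 2.62×10^-6 → f = 0.01248 (Haaland)
Major: h_f = f(L/D)·V²/2g = 0.01248·395.1·0.1827 = 0.9011 m
Minor: ΣK = 28.7; h_m = ΣK·V²/2g = 5.243 m
Total H_L = 0.9011 + 5.243 = 6.144 m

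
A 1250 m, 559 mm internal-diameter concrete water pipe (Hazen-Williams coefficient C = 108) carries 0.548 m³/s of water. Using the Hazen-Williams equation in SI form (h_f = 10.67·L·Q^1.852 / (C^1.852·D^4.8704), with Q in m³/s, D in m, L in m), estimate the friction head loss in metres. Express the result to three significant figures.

h_f ≈ 12.8 m

h_f = 10.67·1250·0.548^1.852 / (108^1.852·0.559^4.8704) = 12.75 m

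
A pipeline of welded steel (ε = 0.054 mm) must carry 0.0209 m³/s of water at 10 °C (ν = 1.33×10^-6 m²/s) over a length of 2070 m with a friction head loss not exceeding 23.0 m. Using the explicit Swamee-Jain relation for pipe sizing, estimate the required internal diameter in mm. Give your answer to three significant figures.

Swamee-Jain (Type III): D = 0.66·[ε^1.25·(LQ²/(gh_f))^4.75 + ν·Q^9.4·(L/(gh_f))^5.2]^0.04
LQ²/(gh_f) = 0.004007; L/(gh_f) = 9.174
Term 1 = ε^1.25·(…)^4.75 = 1.90×10^-17; Term 2 = ν·Q^9.4·(…)^5.2 = 2.18×10^-17
D = 0.66·(1.90×10^-17 + 2.18×10^-17)^0.04 = 0.1459 m = 146 mm
Check: V = 1.25 m/s, Re = 1.37×10^5, f = 0.01902, h_f = 21.5 m ≈ 23.0 m ✓

D ≈ 146 mm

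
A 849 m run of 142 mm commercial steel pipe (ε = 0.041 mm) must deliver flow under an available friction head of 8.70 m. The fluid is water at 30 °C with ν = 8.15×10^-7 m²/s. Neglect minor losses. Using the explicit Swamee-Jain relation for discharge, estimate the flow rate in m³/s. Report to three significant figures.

Q ≈ 0.0203 m³/s

Swamee-Jain (Type II): Q = -0.965·√(gD⁵h_f/L)·ln[ε/(3.7D) + √(3.17ν²L/(gD³h_f))]
√(gD⁵h_f/L) = √(9.81·0.142⁵·8.70/849) = 0.002409
ε/(3.7D) = 7.80×10^-5; √(3.17ν²L/(gD³h_f)) = 8.55×10^-5
Q = -0.965·0.002409·ln(1.636×10^-4) = 0.02027 m³/s
Check: V = 1.28 m/s, Re = 2.23×10^5, f = 0.01750, h_f = 8.74 m ≈ 8.70 m ✓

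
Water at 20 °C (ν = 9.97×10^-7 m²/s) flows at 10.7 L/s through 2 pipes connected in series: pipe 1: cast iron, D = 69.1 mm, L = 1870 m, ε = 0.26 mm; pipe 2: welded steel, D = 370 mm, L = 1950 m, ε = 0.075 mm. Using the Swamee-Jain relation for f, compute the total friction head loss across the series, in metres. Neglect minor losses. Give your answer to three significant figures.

Pipe 1: V = 2.853 m/s, Re = 1.98×10^5, ε/D = 0.00376, f = 0.02868, h_1 = f(L/D)V²/2g = 322.0 m
Pipe 2: V = 0.09952 m/s, Re = 3.69×10^4, ε/D = 2.03×10^-4, f = 0.02294, h_2 = f(L/D)V²/2g = 0.06102 m
Series → Q common, losses add: H = Σh = 322.1 m

H ≈ 322 m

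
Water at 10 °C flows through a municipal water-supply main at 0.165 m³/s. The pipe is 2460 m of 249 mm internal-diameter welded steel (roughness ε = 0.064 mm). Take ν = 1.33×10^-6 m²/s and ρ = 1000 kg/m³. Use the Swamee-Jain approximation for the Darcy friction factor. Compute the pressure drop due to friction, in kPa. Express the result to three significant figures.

Δp ≈ 894 kPa

V = 4Q/(πD²) = 4·0.165/(π·0.249²) = 3.388 m/s
Re = VD/ν = 3.388·0.249/1.33×10^-6 = 6.34×10^5 → turbulent
ε/D = 0.064/249 = 2.57×10^-4
Swamee-Jain: f = 0.01576
h_f = f(L/D)V²/(2g) = 0.01576·(2460/0.249)·3.388²/(2·9.81) = 91.09 m
Δp = ρg·h_f = 1000·9.81·91.09 = 893.6 kPa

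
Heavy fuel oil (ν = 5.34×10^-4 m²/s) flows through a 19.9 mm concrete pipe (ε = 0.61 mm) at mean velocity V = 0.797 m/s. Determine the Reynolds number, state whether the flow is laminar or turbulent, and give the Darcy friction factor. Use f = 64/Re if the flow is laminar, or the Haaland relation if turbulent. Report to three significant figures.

Re ≈ 29.7; laminar; f = 64/Re ≈ 2.15

Re = VD/ν = 0.7970·0.0199/5.34×10^-4 = 29.7
Re < 2300 → laminar → f = 64/Re = 2.155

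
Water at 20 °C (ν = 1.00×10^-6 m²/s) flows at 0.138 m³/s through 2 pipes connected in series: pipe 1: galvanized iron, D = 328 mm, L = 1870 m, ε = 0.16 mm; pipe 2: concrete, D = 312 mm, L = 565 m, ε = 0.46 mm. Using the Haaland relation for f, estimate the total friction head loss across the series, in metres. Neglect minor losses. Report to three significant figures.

H ≈ 20.1 m

Pipe 1: V = 1.633 m/s, Re = 5.36×10^5, ε/D = 4.88×10^-4, f = 0.01745, h_1 = f(L/D)V²/2g = 13.52 m
Pipe 2: V = 1.805 m/s, Re = 5.63×10^5, ε/D = 0.00147, f = 0.02203, h_2 = f(L/D)V²/2g = 6.625 m
Series → Q common, losses add: H = Σh = 20.15 m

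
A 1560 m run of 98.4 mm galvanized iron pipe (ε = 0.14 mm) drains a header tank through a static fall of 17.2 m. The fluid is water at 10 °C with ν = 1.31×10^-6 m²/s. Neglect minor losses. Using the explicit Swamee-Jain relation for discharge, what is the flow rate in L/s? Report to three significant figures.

Q ≈ 7.13 L/s

Swamee-Jain (Type II): Q = -0.965·√(gD⁵h_f/L)·ln[ε/(3.7D) + √(3.17ν²L/(gD³h_f))]
√(gD⁵h_f/L) = √(9.81·0.0984⁵·17.2/1560) = 9.989×10^-4
ε/(3.7D) = 3.85×10^-4; √(3.17ν²L/(gD³h_f)) = 2.30×10^-4
Q = -0.965·9.989×10^-4·ln(6.143×10^-4) = 0.007128 m³/s
Check: V = 0.937 m/s, Re = 7.04×10^4, f = 0.02444, h_f = 17.4 m ≈ 17.2 m ✓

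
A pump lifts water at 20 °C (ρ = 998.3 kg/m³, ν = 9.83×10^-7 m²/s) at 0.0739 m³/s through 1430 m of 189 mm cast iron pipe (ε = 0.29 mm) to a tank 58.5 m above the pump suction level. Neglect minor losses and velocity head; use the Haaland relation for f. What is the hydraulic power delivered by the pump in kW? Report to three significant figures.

P_hyd ≈ 85.5 kW

V = 4Q/(πD²) = 2.634 m/s; Re = 5.06×10^5; ε/D = 0.00153; f = 0.02228
h_f = f(L/D)V²/2g = 59.61 m
Total head H = z + h_f = 58.5 + 59.61 = 118.1 m
P_hyd = ρgQH = 998.3·9.81·0.0739·118.1 = 85.48 kW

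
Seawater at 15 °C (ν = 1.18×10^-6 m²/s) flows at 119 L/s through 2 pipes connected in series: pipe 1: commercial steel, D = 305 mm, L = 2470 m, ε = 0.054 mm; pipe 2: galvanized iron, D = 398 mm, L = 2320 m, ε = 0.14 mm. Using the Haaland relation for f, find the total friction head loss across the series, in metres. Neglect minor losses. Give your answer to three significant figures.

H ≈ 21.4 m

Pipe 1: V = 1.629 m/s, Re = 4.21×10^5, ε/D = 1.77×10^-4, f = 0.01531, h_1 = f(L/D)V²/2g = 16.77 m
Pipe 2: V = 0.9565 m/s, Re = 3.23×10^5, ε/D = 3.52×10^-4, f = 0.01706, h_2 = f(L/D)V²/2g = 4.636 m
Series → Q common, losses add: H = Σh = 21.40 m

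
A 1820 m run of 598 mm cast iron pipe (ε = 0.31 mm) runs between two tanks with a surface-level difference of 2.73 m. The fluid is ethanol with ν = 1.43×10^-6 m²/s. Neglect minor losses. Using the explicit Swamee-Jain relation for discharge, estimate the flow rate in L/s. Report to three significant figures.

Swamee-Jain (Type II): Q = -0.965·√(gD⁵h_f/L)·ln[ε/(3.7D) + √(3.17ν²L/(gD³h_f))]
√(gD⁵h_f/L) = √(9.81·0.598⁵·2.73/1820) = 0.03355
ε/(3.7D) = 1.40×10^-4; √(3.17ν²L/(gD³h_f)) = 4.54×10^-5
Q = -0.965·0.03355·ln(1.855×10^-4) = 0.2782 m³/s
Check: V = 0.990 m/s, Re = 4.14×10^5, f = 0.01807, h_f = 2.75 m ≈ 2.73 m ✓

Q ≈ 278 L/s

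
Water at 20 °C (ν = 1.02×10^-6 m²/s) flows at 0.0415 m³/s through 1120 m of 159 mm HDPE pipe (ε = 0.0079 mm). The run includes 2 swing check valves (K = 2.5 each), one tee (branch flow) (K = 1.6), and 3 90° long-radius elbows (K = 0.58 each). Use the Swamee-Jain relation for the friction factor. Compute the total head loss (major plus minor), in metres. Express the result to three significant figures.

V = 4Q/(πD²) = 2.090 m/s; V²/2g = 0.2227 m
Re = 3.26×10^5, ε/D = 4.97×10^-5 → f = 0.01474 (Swamee-Jain)
Major: h_f = f(L/D)·V²/2g = 0.01474·7044·0.2227 = 23.12 m
Minor: ΣK = 8.34; h_m = ΣK·V²/2g = 1.857 m
Total H_L = 23.12 + 1.857 = 24.97 m

H_L ≈ 25.0 m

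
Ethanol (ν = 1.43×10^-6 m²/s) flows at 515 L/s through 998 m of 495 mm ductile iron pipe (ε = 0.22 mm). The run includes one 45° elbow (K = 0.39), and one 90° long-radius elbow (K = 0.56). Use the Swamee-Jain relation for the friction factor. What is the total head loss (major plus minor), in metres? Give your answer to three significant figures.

V = 4Q/(πD²) = 2.676 m/s; V²/2g = 0.3650 m
Re = 9.26×10^5, ε/D = 4.44×10^-4 → f = 0.01696 (Swamee-Jain)
Major: h_f = f(L/D)·V²/2g = 0.01696·2016·0.3650 = 12.48 m
Minor: ΣK = 0.950; h_m = ΣK·V²/2g = 0.3468 m
Total H_L = 12.48 + 0.3468 = 12.83 m

H_L ≈ 12.8 m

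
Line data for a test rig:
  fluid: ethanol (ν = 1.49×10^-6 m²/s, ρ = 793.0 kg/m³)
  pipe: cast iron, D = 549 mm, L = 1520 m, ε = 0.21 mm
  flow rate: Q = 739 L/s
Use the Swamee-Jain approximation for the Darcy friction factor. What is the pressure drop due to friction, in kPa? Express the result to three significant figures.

V = 4Q/(πD²) = 4·0.739/(π·0.549²) = 3.122 m/s
Re = VD/ν = 3.122·0.549/1.49×10^-6 = 1.15×10^6 → turbulent
ε/D = 0.21/549 = 3.83×10^-4
Swamee-Jain: f = 0.01637
h_f = f(L/D)V²/(2g) = 0.01637·(1520/0.549)·3.122²/(2·9.81) = 22.51 m
Δp = ρg·h_f = 793.0·9.81·22.51 = 175.1 kPa

Δp ≈ 175 kPa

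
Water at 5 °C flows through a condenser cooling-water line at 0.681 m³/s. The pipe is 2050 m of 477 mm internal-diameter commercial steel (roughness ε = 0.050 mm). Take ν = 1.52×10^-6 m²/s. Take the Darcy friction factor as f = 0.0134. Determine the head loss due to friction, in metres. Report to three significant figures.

V = 4Q/(πD²) = 4·0.681/(π·0.477²) = 3.811 m/s
h_f = f(L/D)V²/(2g) = 0.01340·(2050/0.477)·3.811²/(2·9.81) = 42.63 m

h_f ≈ 42.6 m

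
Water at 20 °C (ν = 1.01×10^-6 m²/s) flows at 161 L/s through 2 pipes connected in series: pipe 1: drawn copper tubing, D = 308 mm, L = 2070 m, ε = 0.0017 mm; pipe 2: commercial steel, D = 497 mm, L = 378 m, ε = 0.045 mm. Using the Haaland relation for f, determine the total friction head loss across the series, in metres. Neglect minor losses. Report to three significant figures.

Pipe 1: V = 2.161 m/s, Re = 6.59×10^5, ε/D = 5.52×10^-6, f = 0.01251, h_1 = f(L/D)V²/2g = 20.02 m
Pipe 2: V = 0.8299 m/s, Re = 4.08×10^5, ε/D = 9.05×10^-5, f = 0.01452, h_2 = f(L/D)V²/2g = 0.3876 m
Series → Q common, losses add: H = Σh = 20.41 m

H ≈ 20.4 m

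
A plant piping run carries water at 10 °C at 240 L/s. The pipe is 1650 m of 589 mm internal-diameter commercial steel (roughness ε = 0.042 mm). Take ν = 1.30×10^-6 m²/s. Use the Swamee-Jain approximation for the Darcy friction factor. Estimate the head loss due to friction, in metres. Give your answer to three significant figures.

h_f ≈ 1.61 m

V = 4Q/(πD²) = 4·0.240/(π·0.589²) = 0.8808 m/s
Re = VD/ν = 0.8808·0.589/1.30×10^-6 = 3.99×10^5 → turbulent
ε/D = 0.042/589 = 7.13×10^-5
Swamee-Jain: f = 0.01455
h_f = f(L/D)V²/(2g) = 0.01455·(1650/0.589)·0.8808²/(2·9.81) = 1.611 m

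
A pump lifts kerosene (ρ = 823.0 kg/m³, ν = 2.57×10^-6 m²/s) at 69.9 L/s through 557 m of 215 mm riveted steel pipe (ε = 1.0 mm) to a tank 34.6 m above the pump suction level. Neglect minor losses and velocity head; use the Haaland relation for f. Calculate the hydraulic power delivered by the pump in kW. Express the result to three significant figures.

P_hyd ≈ 27.9 kW

V = 4Q/(πD²) = 1.925 m/s; Re = 1.61×10^5; ε/D = 0.00465; f = 0.03033
h_f = f(L/D)V²/2g = 14.85 m
Total head H = z + h_f = 34.6 + 14.85 = 49.45 m
P_hyd = ρgQH = 823.0·9.81·0.0699·49.45 = 27.91 kW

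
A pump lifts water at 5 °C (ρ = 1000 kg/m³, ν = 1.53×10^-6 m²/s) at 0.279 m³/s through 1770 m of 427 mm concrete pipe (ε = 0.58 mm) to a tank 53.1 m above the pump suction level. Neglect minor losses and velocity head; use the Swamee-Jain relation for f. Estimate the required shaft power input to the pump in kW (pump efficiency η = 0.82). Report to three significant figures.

V = 4Q/(πD²) = 1.948 m/s; Re = 5.44×10^5; ε/D = 0.00136; f = 0.02174
h_f = f(L/D)V²/2g = 17.44 m
Total head H = z + h_f = 53.1 + 17.44 = 70.54 m
P_hyd = ρgQH = 1000·9.81·0.279·70.54 = 193.1 kW
P_shaft = P_hyd/η = 193.1/0.82 = 235.4 kW

P_shaft ≈ 235 kW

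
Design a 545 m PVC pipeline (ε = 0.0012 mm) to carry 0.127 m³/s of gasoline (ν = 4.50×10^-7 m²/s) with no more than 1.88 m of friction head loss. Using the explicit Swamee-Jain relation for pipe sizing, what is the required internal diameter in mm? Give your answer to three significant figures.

D ≈ 343 mm

Swamee-Jain (Type III): D = 0.66·[ε^1.25·(LQ²/(gh_f))^4.75 + ν·Q^9.4·(L/(gh_f))^5.2]^0.04
LQ²/(gh_f) = 0.4766; L/(gh_f) = 29.55
Term 1 = ε^1.25·(…)^4.75 = 1.18×10^-9; Term 2 = ν·Q^9.4·(…)^5.2 = 7.52×10^-8
D = 0.66·(1.18×10^-9 + 7.52×10^-8)^0.04 = 0.3427 m = 343 mm
Check: V = 1.38 m/s, Re = 1.05×10^6, f = 0.01161, h_f = 1.78 m ≈ 1.88 m ✓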